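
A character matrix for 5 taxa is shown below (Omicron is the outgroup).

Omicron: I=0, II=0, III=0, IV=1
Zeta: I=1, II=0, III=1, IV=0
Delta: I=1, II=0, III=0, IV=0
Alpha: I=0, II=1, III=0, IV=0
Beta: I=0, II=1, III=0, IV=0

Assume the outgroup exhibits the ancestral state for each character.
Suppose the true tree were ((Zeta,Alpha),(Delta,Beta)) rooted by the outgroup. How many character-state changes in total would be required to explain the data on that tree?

Map each character onto ((Zeta,Alpha),(Delta,Beta)) (rooted by Omicron) and count the minimum state changes it requires (Fitch parsimony):
I: 2; II: 2; III: 1; IV: 1.
Total tree length = 6.

6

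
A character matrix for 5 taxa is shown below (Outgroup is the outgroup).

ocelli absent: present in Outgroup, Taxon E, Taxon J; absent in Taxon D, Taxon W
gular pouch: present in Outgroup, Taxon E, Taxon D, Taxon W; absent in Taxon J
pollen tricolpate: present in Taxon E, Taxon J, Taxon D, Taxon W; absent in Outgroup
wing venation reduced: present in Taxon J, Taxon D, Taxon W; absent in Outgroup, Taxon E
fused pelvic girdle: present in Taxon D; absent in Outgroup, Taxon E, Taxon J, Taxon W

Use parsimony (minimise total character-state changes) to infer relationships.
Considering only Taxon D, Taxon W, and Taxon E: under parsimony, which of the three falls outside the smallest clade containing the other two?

Character polarity is set by the outgroup: the derived state is whichever differs from the outgroup's state, so for ocelli absent, gular pouch the derived state is 'absent', and for the remaining characters it is 'present'.
ocelli absent (derived state 'absent') is shared by Taxon D and Taxon W — a synapomorphy uniting that clade.
gular pouch (derived state 'absent') is unique to Taxon J (autapomorphy; uninformative for grouping).
pollen tricolpate (derived state 'present') is shared by all ingroup taxa — unites the whole ingroup.
wing venation reduced: derived state 'present' in Taxon D, Taxon J, and Taxon W only — synapomorphy for {Taxon D, Taxon J, Taxon W}.
fused pelvic girdle: derived state 'present' in Taxon D only — an autapomorphy, so it tells us nothing about relationships among taxa.
Most parsimonious ingroup topology: (Taxon E,(Taxon J,(Taxon D,Taxon W))).
Taxon W and Taxon D share a more recent common ancestor with each other than either does with Taxon E, so Taxon E is the least closely related of the three.

Taxon E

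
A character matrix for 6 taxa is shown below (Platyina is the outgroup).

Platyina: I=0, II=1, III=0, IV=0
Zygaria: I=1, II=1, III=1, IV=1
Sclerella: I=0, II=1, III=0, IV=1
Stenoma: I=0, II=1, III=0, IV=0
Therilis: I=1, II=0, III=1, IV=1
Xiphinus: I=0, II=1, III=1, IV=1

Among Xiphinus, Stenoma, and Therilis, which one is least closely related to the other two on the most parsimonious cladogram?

Character polarity is set by the outgroup: the derived state is whichever differs from the outgroup's state, so for II the derived state is '0', and for the remaining characters it is '1'.
I (derived state '1') is shared by Therilis and Zygaria — a synapomorphy uniting that clade.
II (derived state '0') is unique to Therilis (autapomorphy; uninformative for grouping).
Only Therilis, Xiphinus, and Zygaria show the derived state '1' for III, supporting them as a clade.
Only Sclerella, Therilis, Xiphinus, and Zygaria show the derived state '1' for IV, supporting them as a clade.
Most parsimonious ingroup topology: ((((Zygaria,Therilis),Xiphinus),Sclerella),Stenoma).
Xiphinus and Therilis share a more recent common ancestor with each other than either does with Stenoma, so Stenoma is the least closely related of the three.

Stenoma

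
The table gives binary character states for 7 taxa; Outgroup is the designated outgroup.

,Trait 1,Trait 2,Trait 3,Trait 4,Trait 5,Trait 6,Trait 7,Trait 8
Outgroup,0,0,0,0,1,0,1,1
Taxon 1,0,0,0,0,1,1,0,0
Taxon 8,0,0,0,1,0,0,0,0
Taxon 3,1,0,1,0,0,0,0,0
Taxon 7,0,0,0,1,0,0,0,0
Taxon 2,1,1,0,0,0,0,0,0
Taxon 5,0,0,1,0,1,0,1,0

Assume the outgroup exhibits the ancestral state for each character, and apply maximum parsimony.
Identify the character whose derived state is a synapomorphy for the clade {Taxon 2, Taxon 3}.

Character polarity is set by the outgroup: the derived state is whichever differs from the outgroup's state, so for Trait 5, Trait 7, Trait 8 the derived state is '0', and for the remaining characters it is '1'.
Only Taxon 2 and Taxon 3 show the derived state '1' for Trait 1, supporting them as a clade.
Trait 2 (derived state '1') is unique to Taxon 2 (autapomorphy; uninformative for grouping).
Trait 3 groups Taxon 3 and Taxon 5, which is incompatible with the clades supported by the remaining characters; treating it as convergent (homoplasy) costs fewer steps than any alternative tree.
Trait 4: derived state '1' in Taxon 7 and Taxon 8 only — synapomorphy for {Taxon 7, Taxon 8}.
Trait 5: derived state '0' in Taxon 2, Taxon 3, Taxon 7, and Taxon 8 only — synapomorphy for {Taxon 2, Taxon 3, Taxon 7, Taxon 8}.
Trait 6: derived state '1' in Taxon 1 only — an autapomorphy, so it tells us nothing about relationships among taxa.
Only Taxon 1, Taxon 2, Taxon 3, Taxon 7, and Taxon 8 show the derived state '0' for Trait 7, supporting them as a clade.
All ingroup taxa share the derived state '0' for Trait 8; it defines the ingroup but does not resolve relationships within it.
Most parsimonious ingroup topology: ((Taxon 1,((Taxon 8,Taxon 7),(Taxon 3,Taxon 2))),Taxon 5).
The clade {Taxon 2, Taxon 3} is supported by Trait 1: its derived state '1' occurs in exactly those taxa and in no other taxon (including the outgroup).

Trait 1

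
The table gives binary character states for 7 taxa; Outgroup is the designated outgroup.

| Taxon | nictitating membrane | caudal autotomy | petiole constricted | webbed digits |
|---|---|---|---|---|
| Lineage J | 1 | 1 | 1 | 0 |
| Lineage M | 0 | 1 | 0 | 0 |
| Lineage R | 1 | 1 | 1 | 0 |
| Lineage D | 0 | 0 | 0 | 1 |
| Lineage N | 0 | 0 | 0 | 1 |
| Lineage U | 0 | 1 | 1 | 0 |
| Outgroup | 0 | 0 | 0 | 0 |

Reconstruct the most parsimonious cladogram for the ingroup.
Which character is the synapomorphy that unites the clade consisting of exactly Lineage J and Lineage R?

The outgroup has state '0' for every character, so '1' is the derived state throughout.
nictitating membrane: derived state '1' in Lineage J and Lineage R only — synapomorphy for {Lineage J, Lineage R}.
caudal autotomy (derived state '1') is shared by Lineage J, Lineage M, Lineage R, and Lineage U — a synapomorphy uniting that clade.
Only Lineage J, Lineage R, and Lineage U show the derived state '1' for petiole constricted, supporting them as a clade.
webbed digits (derived state '1') is shared by Lineage D and Lineage N — a synapomorphy uniting that clade.
Most parsimonious ingroup topology: ((((Lineage J,Lineage R),Lineage U),Lineage M),(Lineage D,Lineage N)).
The clade {Lineage J, Lineage R} is supported by nictitating membrane: its derived state '1' occurs in exactly those taxa and in no other taxon (including the outgroup).

nictitating membrane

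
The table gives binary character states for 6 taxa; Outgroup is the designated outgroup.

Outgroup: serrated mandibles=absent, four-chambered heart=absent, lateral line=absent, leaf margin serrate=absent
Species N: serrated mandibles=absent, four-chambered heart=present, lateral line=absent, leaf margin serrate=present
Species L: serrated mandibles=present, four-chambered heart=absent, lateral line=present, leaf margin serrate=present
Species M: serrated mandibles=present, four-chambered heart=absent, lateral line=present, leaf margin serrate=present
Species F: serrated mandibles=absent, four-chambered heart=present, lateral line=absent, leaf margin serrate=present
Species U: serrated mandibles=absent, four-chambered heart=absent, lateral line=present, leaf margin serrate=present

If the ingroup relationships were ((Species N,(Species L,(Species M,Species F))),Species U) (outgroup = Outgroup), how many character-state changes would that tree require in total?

8

Map each character onto ((Species N,(Species L,(Species M,Species F))),Species U) (rooted by Outgroup) and count the minimum state changes it requires (Fitch parsimony):
serrated mandibles: 2; four-chambered heart: 2; lateral line: 3; leaf margin serrate: 1.
Total tree length = 8.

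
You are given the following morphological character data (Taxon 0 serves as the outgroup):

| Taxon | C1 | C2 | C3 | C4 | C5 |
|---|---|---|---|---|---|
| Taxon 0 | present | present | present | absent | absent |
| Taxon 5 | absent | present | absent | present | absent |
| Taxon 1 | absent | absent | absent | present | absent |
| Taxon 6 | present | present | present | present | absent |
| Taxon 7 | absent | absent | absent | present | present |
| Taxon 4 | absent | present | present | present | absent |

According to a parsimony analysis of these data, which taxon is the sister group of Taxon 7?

Character polarity is set by the outgroup: the derived state is whichever differs from the outgroup's state, so for C1, C2, C3 the derived state is 'absent', and for the remaining characters it is 'present'.
C1 (derived state 'absent') is shared by Taxon 1, Taxon 4, Taxon 5, and Taxon 7 — a synapomorphy uniting that clade.
C2 (derived state 'absent') is shared by Taxon 1 and Taxon 7 — a synapomorphy uniting that clade.
C3 (derived state 'absent') is shared by Taxon 1, Taxon 5, and Taxon 7 — a synapomorphy uniting that clade.
All ingroup taxa share the derived state 'present' for C4; it defines the ingroup but does not resolve relationships within it.
C5 (derived state 'present') is unique to Taxon 7 (autapomorphy; uninformative for grouping).
Most parsimonious ingroup topology: ((((Taxon 1,Taxon 7),Taxon 5),Taxon 4),Taxon 6).
Taxon 7 and Taxon 1 form a cherry on this tree, so they are sister taxa.

Taxon 1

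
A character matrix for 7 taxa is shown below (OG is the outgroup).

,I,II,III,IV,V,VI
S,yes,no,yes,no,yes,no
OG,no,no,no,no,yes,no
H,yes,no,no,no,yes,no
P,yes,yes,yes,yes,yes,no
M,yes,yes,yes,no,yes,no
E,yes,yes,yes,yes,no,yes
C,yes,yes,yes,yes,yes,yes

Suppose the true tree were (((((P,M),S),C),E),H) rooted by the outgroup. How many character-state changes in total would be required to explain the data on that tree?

10

Map each character onto (((((P,M),S),C),E),H) (rooted by OG) and count the minimum state changes it requires (Fitch parsimony):
I: 1; II: 2; III: 1; IV: 3; V: 1; VI: 2.
Total tree length = 10.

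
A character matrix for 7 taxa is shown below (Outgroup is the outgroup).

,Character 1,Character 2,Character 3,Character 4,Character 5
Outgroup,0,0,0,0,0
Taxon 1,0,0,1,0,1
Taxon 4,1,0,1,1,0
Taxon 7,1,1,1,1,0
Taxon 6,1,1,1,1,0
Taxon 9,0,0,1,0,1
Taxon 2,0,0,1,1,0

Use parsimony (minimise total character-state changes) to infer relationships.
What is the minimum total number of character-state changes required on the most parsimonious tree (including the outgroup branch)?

5

The outgroup has state '0' for every character, so '1' is the derived state throughout.
Character 1 (derived state '1') is shared by Taxon 4, Taxon 6, and Taxon 7 — a synapomorphy uniting that clade.
Character 2 (derived state '1') is shared by Taxon 6 and Taxon 7 — a synapomorphy uniting that clade.
Character 3 (derived state '1') is shared by all ingroup taxa — unites the whole ingroup.
Character 4 (derived state '1') is shared by Taxon 2, Taxon 4, Taxon 6, and Taxon 7 — a synapomorphy uniting that clade.
Character 5 (derived state '1') is shared by Taxon 1 and Taxon 9 — a synapomorphy uniting that clade.
Most parsimonious ingroup topology: ((Taxon 1,Taxon 9),((Taxon 4,(Taxon 7,Taxon 6)),Taxon 2)).
Changes per character on this tree: Character 1: 1; Character 2: 1; Character 3: 1; Character 4: 1; Character 5: 1.
Total = 5.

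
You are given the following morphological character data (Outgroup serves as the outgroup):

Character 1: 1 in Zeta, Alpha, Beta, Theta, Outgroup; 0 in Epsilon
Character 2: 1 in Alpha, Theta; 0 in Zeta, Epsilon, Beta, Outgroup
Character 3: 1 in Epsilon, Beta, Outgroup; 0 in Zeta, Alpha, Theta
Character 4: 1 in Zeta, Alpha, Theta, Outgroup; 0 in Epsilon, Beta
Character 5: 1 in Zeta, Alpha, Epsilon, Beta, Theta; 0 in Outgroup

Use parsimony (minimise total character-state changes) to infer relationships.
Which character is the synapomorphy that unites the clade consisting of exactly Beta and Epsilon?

Character 4

Character polarity is set by the outgroup: the derived state is whichever differs from the outgroup's state, so for Character 1, Character 3, Character 4 the derived state is '0', and for the remaining characters it is '1'.
Character 1 (derived state '0') is unique to Epsilon (autapomorphy; uninformative for grouping).
Character 2 (derived state '1') is shared by Alpha and Theta — a synapomorphy uniting that clade.
Character 3: derived state '0' in Alpha, Theta, and Zeta only — synapomorphy for {Alpha, Theta, Zeta}.
Only Beta and Epsilon show the derived state '0' for Character 4, supporting them as a clade.
Character 5 (derived state '1') is shared by all ingroup taxa — unites the whole ingroup.
Most parsimonious ingroup topology: (((Theta,Alpha),Zeta),(Epsilon,Beta)).
The clade {Beta, Epsilon} is supported by Character 4: its derived state '0' occurs in exactly those taxa and in no other taxon (including the outgroup).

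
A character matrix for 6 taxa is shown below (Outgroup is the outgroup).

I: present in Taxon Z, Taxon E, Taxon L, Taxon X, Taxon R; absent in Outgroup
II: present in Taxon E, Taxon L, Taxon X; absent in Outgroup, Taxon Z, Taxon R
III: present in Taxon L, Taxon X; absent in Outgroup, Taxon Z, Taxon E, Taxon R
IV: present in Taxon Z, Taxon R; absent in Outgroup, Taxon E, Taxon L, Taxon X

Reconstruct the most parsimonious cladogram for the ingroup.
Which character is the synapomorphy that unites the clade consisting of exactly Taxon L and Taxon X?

III

The outgroup has state 'absent' for every character, so 'present' is the derived state throughout.
I (derived state 'present') is shared by all ingroup taxa — unites the whole ingroup.
II (derived state 'present') is shared by Taxon E, Taxon L, and Taxon X — a synapomorphy uniting that clade.
Only Taxon L and Taxon X show the derived state 'present' for III, supporting them as a clade.
IV: derived state 'present' in Taxon R and Taxon Z only — synapomorphy for {Taxon R, Taxon Z}.
Most parsimonious ingroup topology: ((Taxon Z,Taxon R),(Taxon E,(Taxon L,Taxon X))).
The clade {Taxon L, Taxon X} is supported by III: its derived state 'present' occurs in exactly those taxa and in no other taxon (including the outgroup).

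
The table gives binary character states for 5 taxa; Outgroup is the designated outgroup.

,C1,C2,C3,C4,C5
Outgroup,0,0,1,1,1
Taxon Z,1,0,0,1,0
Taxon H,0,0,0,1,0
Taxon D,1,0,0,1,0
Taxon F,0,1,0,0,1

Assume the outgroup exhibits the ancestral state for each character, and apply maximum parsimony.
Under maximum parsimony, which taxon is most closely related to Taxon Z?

Character polarity is set by the outgroup: the derived state is whichever differs from the outgroup's state, so for C3, C4, C5 the derived state is '0', and for the remaining characters it is '1'.
C1: derived state '1' in Taxon D and Taxon Z only — synapomorphy for {Taxon D, Taxon Z}.
C2 (derived state '1') is unique to Taxon F (autapomorphy; uninformative for grouping).
All ingroup taxa share the derived state '0' for C3; it defines the ingroup but does not resolve relationships within it.
C4: derived state '0' in Taxon F only — an autapomorphy, so it tells us nothing about relationships among taxa.
Only Taxon D, Taxon H, and Taxon Z show the derived state '0' for C5, supporting them as a clade.
Most parsimonious ingroup topology: (((Taxon Z,Taxon D),Taxon H),Taxon F).
Taxon Z and Taxon D form a cherry on this tree, so they are sister taxa.

Taxon D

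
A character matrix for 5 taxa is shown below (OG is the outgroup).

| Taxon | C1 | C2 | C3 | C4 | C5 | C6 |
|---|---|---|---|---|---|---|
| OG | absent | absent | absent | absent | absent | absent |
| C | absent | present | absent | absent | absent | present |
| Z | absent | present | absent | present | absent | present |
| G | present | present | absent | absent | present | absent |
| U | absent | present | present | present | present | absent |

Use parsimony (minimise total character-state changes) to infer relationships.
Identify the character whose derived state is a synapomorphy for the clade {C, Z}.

The outgroup has state 'absent' for every character, so 'present' is the derived state throughout.
C1 (derived state 'present') is unique to G (autapomorphy; uninformative for grouping).
C2 (derived state 'present') is shared by all ingroup taxa — unites the whole ingroup.
C3: derived state 'present' in U only — an autapomorphy, so it tells us nothing about relationships among taxa.
C4 (state 'present') occurs in U and Z but conflicts with the nesting implied by the other characters — most parsimoniously interpreted as homoplasy.
Only G and U show the derived state 'present' for C5, supporting them as a clade.
Only C and Z show the derived state 'present' for C6, supporting them as a clade.
Most parsimonious ingroup topology: ((C,Z),(G,U)).
The clade {C, Z} is supported by C6: its derived state 'present' occurs in exactly those taxa and in no other taxon (including the outgroup).

C6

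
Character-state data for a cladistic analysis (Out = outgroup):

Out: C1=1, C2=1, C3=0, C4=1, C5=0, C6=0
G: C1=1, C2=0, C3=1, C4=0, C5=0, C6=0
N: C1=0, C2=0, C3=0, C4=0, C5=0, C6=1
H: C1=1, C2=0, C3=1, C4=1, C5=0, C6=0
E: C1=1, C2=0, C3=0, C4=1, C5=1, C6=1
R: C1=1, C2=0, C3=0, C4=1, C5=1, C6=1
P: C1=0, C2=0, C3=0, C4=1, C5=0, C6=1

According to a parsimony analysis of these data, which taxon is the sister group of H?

Character polarity is set by the outgroup: the derived state is whichever differs from the outgroup's state, so for C1, C2, C4 the derived state is '0', and for the remaining characters it is '1'.
C1 (derived state '0') is shared by N and P — a synapomorphy uniting that clade.
All ingroup taxa share the derived state '0' for C2; it defines the ingroup but does not resolve relationships within it.
C3 (derived state '1') is shared by G and H — a synapomorphy uniting that clade.
C4 groups G and N, which is incompatible with the clades supported by the remaining characters; treating it as convergent (homoplasy) costs fewer steps than any alternative tree.
Only E and R show the derived state '1' for C5, supporting them as a clade.
C6: derived state '1' in E, N, P, and R only — synapomorphy for {E, N, P, R}.
Most parsimonious ingroup topology: ((G,H),((N,P),(E,R))).
H and G form a cherry on this tree, so they are sister taxa.

G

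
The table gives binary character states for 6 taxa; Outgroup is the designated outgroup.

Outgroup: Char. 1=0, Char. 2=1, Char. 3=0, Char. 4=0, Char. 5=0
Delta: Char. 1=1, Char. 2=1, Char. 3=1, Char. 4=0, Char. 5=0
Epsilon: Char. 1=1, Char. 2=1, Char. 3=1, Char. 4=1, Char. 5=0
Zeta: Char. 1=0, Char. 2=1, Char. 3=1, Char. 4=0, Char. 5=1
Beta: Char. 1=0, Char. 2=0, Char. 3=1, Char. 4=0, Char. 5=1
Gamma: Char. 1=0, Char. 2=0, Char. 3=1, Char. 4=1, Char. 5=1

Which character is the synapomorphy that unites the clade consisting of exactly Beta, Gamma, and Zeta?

Char. 5

Character polarity is set by the outgroup: the derived state is whichever differs from the outgroup's state, so for Char. 2 the derived state is '0', and for the remaining characters it is '1'.
Only Delta and Epsilon show the derived state '1' for Char. 1, supporting them as a clade.
Only Beta and Gamma show the derived state '0' for Char. 2, supporting them as a clade.
Char. 3 (derived state '1') is shared by all ingroup taxa — unites the whole ingroup.
Char. 4 groups Epsilon and Gamma, which is incompatible with the clades supported by the remaining characters; treating it as convergent (homoplasy) costs fewer steps than any alternative tree.
Only Beta, Gamma, and Zeta show the derived state '1' for Char. 5, supporting them as a clade.
Most parsimonious ingroup topology: ((Delta,Epsilon),(Zeta,(Beta,Gamma))).
The clade {Beta, Gamma, Zeta} is supported by Char. 5: its derived state '1' occurs in exactly those taxa and in no other taxon (including the outgroup).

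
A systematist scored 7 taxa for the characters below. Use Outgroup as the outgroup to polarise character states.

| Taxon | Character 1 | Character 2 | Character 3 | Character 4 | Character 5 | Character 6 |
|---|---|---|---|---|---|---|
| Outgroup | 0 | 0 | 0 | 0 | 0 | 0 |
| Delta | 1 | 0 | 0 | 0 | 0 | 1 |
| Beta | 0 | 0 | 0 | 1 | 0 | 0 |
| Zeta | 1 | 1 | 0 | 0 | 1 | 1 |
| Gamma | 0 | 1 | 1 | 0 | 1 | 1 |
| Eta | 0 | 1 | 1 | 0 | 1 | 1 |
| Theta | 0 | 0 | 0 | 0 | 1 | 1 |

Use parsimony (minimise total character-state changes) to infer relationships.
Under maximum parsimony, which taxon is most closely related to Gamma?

The outgroup has state '0' for every character, so '1' is the derived state throughout.
Character 1 (state '1') occurs in Delta and Zeta but conflicts with the nesting implied by the other characters — most parsimoniously interpreted as homoplasy.
Only Eta, Gamma, and Zeta show the derived state '1' for Character 2, supporting them as a clade.
Character 3: derived state '1' in Eta and Gamma only — synapomorphy for {Eta, Gamma}.
Character 4 (derived state '1') is unique to Beta (autapomorphy; uninformative for grouping).
Character 5: derived state '1' in Eta, Gamma, Theta, and Zeta only — synapomorphy for {Eta, Gamma, Theta, Zeta}.
Character 6 (derived state '1') is shared by Delta, Eta, Gamma, Theta, and Zeta — a synapomorphy uniting that clade.
Most parsimonious ingroup topology: ((Delta,((Zeta,(Gamma,Eta)),Theta)),Beta).
Gamma and Eta form a cherry on this tree, so they are sister taxa.

Eta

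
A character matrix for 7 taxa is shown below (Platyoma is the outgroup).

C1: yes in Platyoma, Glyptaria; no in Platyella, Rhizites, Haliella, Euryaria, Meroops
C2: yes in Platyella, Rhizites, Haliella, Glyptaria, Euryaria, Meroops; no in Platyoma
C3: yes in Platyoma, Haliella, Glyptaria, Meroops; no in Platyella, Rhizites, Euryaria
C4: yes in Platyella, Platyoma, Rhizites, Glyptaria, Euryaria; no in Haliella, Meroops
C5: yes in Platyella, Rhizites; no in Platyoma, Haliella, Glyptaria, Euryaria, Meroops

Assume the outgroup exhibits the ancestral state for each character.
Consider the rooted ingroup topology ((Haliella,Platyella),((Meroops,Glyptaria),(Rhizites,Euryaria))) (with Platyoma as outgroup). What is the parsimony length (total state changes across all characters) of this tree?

Map each character onto ((Haliella,Platyella),((Meroops,Glyptaria),(Rhizites,Euryaria))) (rooted by Platyoma) and count the minimum state changes it requires (Fitch parsimony):
C1: 2; C2: 1; C3: 2; C4: 2; C5: 2.
Total tree length = 9.

9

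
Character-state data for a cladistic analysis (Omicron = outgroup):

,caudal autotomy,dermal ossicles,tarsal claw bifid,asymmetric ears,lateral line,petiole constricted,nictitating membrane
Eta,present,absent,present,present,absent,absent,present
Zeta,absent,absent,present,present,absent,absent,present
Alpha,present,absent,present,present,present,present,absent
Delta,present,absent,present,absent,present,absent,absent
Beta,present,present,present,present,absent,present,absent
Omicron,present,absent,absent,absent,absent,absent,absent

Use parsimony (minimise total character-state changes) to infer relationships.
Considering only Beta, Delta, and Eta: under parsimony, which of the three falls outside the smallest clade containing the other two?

Character polarity is set by the outgroup: the derived state is whichever differs from the outgroup's state, so for caudal autotomy the derived state is 'absent', and for the remaining characters it is 'present'.
caudal autotomy: derived state 'absent' in Zeta only — an autapomorphy, so it tells us nothing about relationships among taxa.
dermal ossicles: derived state 'present' in Beta only — an autapomorphy, so it tells us nothing about relationships among taxa.
All ingroup taxa share the derived state 'present' for tarsal claw bifid; it defines the ingroup but does not resolve relationships within it.
asymmetric ears: derived state 'present' in Alpha, Beta, Eta, and Zeta only — synapomorphy for {Alpha, Beta, Eta, Zeta}.
lateral line (state 'present') occurs in Alpha and Delta but conflicts with the nesting implied by the other characters — most parsimoniously interpreted as homoplasy.
Only Alpha and Beta show the derived state 'present' for petiole constricted, supporting them as a clade.
nictitating membrane: derived state 'present' in Eta and Zeta only — synapomorphy for {Eta, Zeta}.
Most parsimonious ingroup topology: (((Zeta,Eta),(Beta,Alpha)),Delta).
Eta and Beta share a more recent common ancestor with each other than either does with Delta, so Delta is the least closely related of the three.

Delta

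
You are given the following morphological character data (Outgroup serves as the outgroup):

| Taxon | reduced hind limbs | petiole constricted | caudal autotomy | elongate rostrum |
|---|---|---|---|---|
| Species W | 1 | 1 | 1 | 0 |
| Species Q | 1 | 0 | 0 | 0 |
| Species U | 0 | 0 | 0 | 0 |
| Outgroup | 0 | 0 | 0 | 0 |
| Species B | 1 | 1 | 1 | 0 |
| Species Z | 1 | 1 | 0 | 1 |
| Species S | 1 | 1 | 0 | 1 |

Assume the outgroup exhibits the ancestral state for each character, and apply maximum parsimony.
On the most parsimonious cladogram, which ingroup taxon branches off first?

Species U

The outgroup has state '0' for every character, so '1' is the derived state throughout.
reduced hind limbs: derived state '1' in Species B, Species Q, Species S, Species W, and Species Z only — synapomorphy for {Species B, Species Q, Species S, Species W, Species Z}.
petiole constricted: derived state '1' in Species B, Species S, Species W, and Species Z only — synapomorphy for {Species B, Species S, Species W, Species Z}.
caudal autotomy: derived state '1' in Species B and Species W only — synapomorphy for {Species B, Species W}.
elongate rostrum (derived state '1') is shared by Species S and Species Z — a synapomorphy uniting that clade.
Most parsimonious ingroup topology: (Species U,(((Species B,Species W),(Species S,Species Z)),Species Q)).
Species U is sister to the clade containing all other ingroup taxa, so it is the earliest-diverging (most basal) ingroup lineage.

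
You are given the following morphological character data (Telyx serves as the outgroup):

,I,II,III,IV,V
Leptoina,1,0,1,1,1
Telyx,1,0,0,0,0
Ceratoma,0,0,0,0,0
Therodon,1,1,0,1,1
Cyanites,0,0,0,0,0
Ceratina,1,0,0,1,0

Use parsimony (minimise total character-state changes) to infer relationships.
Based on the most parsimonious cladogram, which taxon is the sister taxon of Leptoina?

Therodon

Character polarity is set by the outgroup: the derived state is whichever differs from the outgroup's state, so for I the derived state is '0', and for the remaining characters it is '1'.
I: derived state '0' in Ceratoma and Cyanites only — synapomorphy for {Ceratoma, Cyanites}.
II (derived state '1') is unique to Therodon (autapomorphy; uninformative for grouping).
III (derived state '1') is unique to Leptoina (autapomorphy; uninformative for grouping).
IV: derived state '1' in Ceratina, Leptoina, and Therodon only — synapomorphy for {Ceratina, Leptoina, Therodon}.
Only Leptoina and Therodon show the derived state '1' for V, supporting them as a clade.
Most parsimonious ingroup topology: ((Ceratina,(Leptoina,Therodon)),(Ceratoma,Cyanites)).
Leptoina and Therodon form a cherry on this tree, so they are sister taxa.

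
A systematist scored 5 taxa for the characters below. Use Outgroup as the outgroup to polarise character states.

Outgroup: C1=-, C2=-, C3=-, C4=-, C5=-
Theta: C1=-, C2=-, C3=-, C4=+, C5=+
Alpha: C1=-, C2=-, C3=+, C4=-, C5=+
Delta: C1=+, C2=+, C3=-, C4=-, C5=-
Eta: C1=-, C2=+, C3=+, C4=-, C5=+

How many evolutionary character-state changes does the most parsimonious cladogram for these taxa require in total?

The outgroup has state '-' for every character, so '+' is the derived state throughout.
C1: derived state '+' in Delta only — an autapomorphy, so it tells us nothing about relationships among taxa.
C2 groups Delta and Eta, which is incompatible with the clades supported by the remaining characters; treating it as convergent (homoplasy) costs fewer steps than any alternative tree.
C3 (derived state '+') is shared by Alpha and Eta — a synapomorphy uniting that clade.
C4 (derived state '+') is unique to Theta (autapomorphy; uninformative for grouping).
C5: derived state '+' in Alpha, Eta, and Theta only — synapomorphy for {Alpha, Eta, Theta}.
Most parsimonious ingroup topology: ((Theta,(Alpha,Eta)),Delta).
Changes per character on this tree: C1: 1; C2: 2; C3: 1; C4: 1; C5: 1.
Total = 6.

6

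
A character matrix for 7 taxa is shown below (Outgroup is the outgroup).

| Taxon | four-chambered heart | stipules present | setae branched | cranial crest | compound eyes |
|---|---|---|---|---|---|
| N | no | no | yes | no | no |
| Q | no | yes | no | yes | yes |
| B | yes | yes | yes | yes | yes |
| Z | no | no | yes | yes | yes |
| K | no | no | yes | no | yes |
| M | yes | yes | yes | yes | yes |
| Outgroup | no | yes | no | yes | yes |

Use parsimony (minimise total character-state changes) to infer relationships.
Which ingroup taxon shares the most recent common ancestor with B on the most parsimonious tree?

Character polarity is set by the outgroup: the derived state is whichever differs from the outgroup's state, so for stipules present, cranial crest, compound eyes the derived state is 'no', and for the remaining characters it is 'yes'.
four-chambered heart: derived state 'yes' in B and M only — synapomorphy for {B, M}.
Only K, N, and Z show the derived state 'no' for stipules present, supporting them as a clade.
setae branched: derived state 'yes' in B, K, M, N, and Z only — synapomorphy for {B, K, M, N, Z}.
cranial crest (derived state 'no') is shared by K and N — a synapomorphy uniting that clade.
compound eyes (derived state 'no') is unique to N (autapomorphy; uninformative for grouping).
Most parsimonious ingroup topology: (((M,B),((N,K),Z)),Q).
B and M form a cherry on this tree, so they are sister taxa.

M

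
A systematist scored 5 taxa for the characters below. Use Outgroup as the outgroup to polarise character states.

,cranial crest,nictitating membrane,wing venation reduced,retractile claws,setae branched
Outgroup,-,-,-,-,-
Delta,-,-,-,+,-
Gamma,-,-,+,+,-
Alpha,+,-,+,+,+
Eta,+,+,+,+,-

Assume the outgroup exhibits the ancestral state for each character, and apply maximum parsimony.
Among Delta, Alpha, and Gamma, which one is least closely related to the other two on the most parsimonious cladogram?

The outgroup has state '-' for every character, so '+' is the derived state throughout.
Only Alpha and Eta show the derived state '+' for cranial crest, supporting them as a clade.
nictitating membrane: derived state '+' in Eta only — an autapomorphy, so it tells us nothing about relationships among taxa.
wing venation reduced (derived state '+') is shared by Alpha, Eta, and Gamma — a synapomorphy uniting that clade.
All ingroup taxa share the derived state '+' for retractile claws; it defines the ingroup but does not resolve relationships within it.
setae branched: derived state '+' in Alpha only — an autapomorphy, so it tells us nothing about relationships among taxa.
Most parsimonious ingroup topology: (Delta,(Gamma,(Alpha,Eta))).
Alpha and Gamma share a more recent common ancestor with each other than either does with Delta, so Delta is the least closely related of the three.

Delta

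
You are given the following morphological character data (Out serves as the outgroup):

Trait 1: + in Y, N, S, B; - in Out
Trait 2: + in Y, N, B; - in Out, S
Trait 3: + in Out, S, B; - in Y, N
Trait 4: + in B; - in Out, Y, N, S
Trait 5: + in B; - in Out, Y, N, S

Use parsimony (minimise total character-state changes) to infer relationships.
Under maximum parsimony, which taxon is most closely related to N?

Y

Character polarity is set by the outgroup: the derived state is whichever differs from the outgroup's state, so for Trait 3 the derived state is '-', and for the remaining characters it is '+'.
All ingroup taxa share the derived state '+' for Trait 1; it defines the ingroup but does not resolve relationships within it.
Trait 2: derived state '+' in B, N, and Y only — synapomorphy for {B, N, Y}.
Trait 3: derived state '-' in N and Y only — synapomorphy for {N, Y}.
Trait 4 (derived state '+') is unique to B (autapomorphy; uninformative for grouping).
Trait 5: derived state '+' in B only — an autapomorphy, so it tells us nothing about relationships among taxa.
Most parsimonious ingroup topology: (((Y,N),B),S).
N and Y form a cherry on this tree, so they are sister taxa.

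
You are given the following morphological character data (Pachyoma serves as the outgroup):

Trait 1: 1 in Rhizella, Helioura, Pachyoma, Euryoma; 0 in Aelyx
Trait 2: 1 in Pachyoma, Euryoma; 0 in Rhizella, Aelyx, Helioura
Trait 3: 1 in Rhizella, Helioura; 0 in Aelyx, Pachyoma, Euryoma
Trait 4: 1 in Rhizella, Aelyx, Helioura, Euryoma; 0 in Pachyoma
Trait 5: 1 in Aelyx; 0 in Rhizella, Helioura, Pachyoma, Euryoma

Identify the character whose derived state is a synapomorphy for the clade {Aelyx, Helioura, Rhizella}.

Character polarity is set by the outgroup: the derived state is whichever differs from the outgroup's state, so for Trait 1, Trait 2 the derived state is '0', and for the remaining characters it is '1'.
Trait 1: derived state '0' in Aelyx only — an autapomorphy, so it tells us nothing about relationships among taxa.
Only Aelyx, Helioura, and Rhizella show the derived state '0' for Trait 2, supporting them as a clade.
Trait 3 (derived state '1') is shared by Helioura and Rhizella — a synapomorphy uniting that clade.
All ingroup taxa share the derived state '1' for Trait 4; it defines the ingroup but does not resolve relationships within it.
Trait 5: derived state '1' in Aelyx only — an autapomorphy, so it tells us nothing about relationships among taxa.
Most parsimonious ingroup topology: (((Helioura,Rhizella),Aelyx),Euryoma).
The clade {Aelyx, Helioura, Rhizella} is supported by Trait 2: its derived state '0' occurs in exactly those taxa and in no other taxon (including the outgroup).

Trait 2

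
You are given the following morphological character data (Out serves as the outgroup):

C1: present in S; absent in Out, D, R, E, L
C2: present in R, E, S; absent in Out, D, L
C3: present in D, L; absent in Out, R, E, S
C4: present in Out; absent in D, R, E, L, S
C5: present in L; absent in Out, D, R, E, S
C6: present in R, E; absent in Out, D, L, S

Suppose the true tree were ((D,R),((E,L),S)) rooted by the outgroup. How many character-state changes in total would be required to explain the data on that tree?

10

Map each character onto ((D,R),((E,L),S)) (rooted by Out) and count the minimum state changes it requires (Fitch parsimony):
C1: 1; C2: 3; C3: 2; C4: 1; C5: 1; C6: 2.
Total tree length = 10.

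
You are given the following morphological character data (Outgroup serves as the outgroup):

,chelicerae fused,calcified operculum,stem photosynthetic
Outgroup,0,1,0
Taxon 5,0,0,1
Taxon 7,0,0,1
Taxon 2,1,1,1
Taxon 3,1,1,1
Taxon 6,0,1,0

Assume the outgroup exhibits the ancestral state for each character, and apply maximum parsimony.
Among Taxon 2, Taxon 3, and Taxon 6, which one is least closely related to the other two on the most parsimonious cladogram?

Taxon 6

Character polarity is set by the outgroup: the derived state is whichever differs from the outgroup's state, so for calcified operculum the derived state is '0', and for the remaining characters it is '1'.
chelicerae fused: derived state '1' in Taxon 2 and Taxon 3 only — synapomorphy for {Taxon 2, Taxon 3}.
calcified operculum (derived state '0') is shared by Taxon 5 and Taxon 7 — a synapomorphy uniting that clade.
Only Taxon 2, Taxon 3, Taxon 5, and Taxon 7 show the derived state '1' for stem photosynthetic, supporting them as a clade.
Most parsimonious ingroup topology: (((Taxon 5,Taxon 7),(Taxon 2,Taxon 3)),Taxon 6).
Taxon 2 and Taxon 3 share a more recent common ancestor with each other than either does with Taxon 6, so Taxon 6 is the least closely related of the three.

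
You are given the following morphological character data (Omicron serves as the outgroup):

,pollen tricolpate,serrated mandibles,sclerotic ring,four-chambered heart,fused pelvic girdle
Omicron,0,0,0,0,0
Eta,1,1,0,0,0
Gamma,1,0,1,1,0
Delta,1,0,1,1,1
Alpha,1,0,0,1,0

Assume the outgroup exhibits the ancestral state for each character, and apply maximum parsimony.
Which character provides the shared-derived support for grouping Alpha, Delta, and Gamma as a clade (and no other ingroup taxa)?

The outgroup has state '0' for every character, so '1' is the derived state throughout.
pollen tricolpate (derived state '1') is shared by all ingroup taxa — unites the whole ingroup.
serrated mandibles (derived state '1') is unique to Eta (autapomorphy; uninformative for grouping).
sclerotic ring (derived state '1') is shared by Delta and Gamma — a synapomorphy uniting that clade.
Only Alpha, Delta, and Gamma show the derived state '1' for four-chambered heart, supporting them as a clade.
fused pelvic girdle (derived state '1') is unique to Delta (autapomorphy; uninformative for grouping).
Most parsimonious ingroup topology: (Eta,((Gamma,Delta),Alpha)).
The clade {Alpha, Delta, Gamma} is supported by four-chambered heart: its derived state '1' occurs in exactly those taxa and in no other taxon (including the outgroup).

four-chambered heart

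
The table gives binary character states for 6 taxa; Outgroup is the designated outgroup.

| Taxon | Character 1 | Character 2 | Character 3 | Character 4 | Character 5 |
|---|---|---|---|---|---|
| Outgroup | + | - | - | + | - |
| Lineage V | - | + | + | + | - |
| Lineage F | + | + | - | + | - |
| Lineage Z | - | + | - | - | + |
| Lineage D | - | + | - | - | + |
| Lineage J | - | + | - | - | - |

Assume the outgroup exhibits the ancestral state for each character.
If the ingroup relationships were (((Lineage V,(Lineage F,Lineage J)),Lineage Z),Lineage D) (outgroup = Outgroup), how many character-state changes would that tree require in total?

9

Map each character onto (((Lineage V,(Lineage F,Lineage J)),Lineage Z),Lineage D) (rooted by Outgroup) and count the minimum state changes it requires (Fitch parsimony):
Character 1: 2; Character 2: 1; Character 3: 1; Character 4: 3; Character 5: 2.
Total tree length = 9.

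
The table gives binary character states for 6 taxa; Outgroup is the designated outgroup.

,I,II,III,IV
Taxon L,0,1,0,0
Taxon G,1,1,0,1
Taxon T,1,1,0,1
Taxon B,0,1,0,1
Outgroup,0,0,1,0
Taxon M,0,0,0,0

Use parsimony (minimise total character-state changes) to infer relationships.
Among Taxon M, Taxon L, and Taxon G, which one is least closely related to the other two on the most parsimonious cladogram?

Taxon M

Character polarity is set by the outgroup: the derived state is whichever differs from the outgroup's state, so for III the derived state is '0', and for the remaining characters it is '1'.
I (derived state '1') is shared by Taxon G and Taxon T — a synapomorphy uniting that clade.
II: derived state '1' in Taxon B, Taxon G, Taxon L, and Taxon T only — synapomorphy for {Taxon B, Taxon G, Taxon L, Taxon T}.
All ingroup taxa share the derived state '0' for III; it defines the ingroup but does not resolve relationships within it.
Only Taxon B, Taxon G, and Taxon T show the derived state '1' for IV, supporting them as a clade.
Most parsimonious ingroup topology: ((((Taxon G,Taxon T),Taxon B),Taxon L),Taxon M).
Taxon L and Taxon G share a more recent common ancestor with each other than either does with Taxon M, so Taxon M is the least closely related of the three.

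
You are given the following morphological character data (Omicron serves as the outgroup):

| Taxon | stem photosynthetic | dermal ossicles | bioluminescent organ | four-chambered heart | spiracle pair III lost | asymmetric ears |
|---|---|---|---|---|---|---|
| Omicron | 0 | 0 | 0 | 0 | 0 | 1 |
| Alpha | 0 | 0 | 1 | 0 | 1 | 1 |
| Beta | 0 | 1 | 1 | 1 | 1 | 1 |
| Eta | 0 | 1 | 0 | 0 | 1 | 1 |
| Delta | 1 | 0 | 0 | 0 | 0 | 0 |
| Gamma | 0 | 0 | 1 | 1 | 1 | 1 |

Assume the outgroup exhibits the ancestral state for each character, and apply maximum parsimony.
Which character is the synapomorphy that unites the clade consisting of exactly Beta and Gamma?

Character polarity is set by the outgroup: the derived state is whichever differs from the outgroup's state, so for asymmetric ears the derived state is '0', and for the remaining characters it is '1'.
stem photosynthetic (derived state '1') is unique to Delta (autapomorphy; uninformative for grouping).
dermal ossicles (state '1') occurs in Beta and Eta but conflicts with the nesting implied by the other characters — most parsimoniously interpreted as homoplasy.
bioluminescent organ: derived state '1' in Alpha, Beta, and Gamma only — synapomorphy for {Alpha, Beta, Gamma}.
Only Beta and Gamma show the derived state '1' for four-chambered heart, supporting them as a clade.
Only Alpha, Beta, Eta, and Gamma show the derived state '1' for spiracle pair III lost, supporting them as a clade.
asymmetric ears (derived state '0') is unique to Delta (autapomorphy; uninformative for grouping).
Most parsimonious ingroup topology: (((Alpha,(Beta,Gamma)),Eta),Delta).
The clade {Beta, Gamma} is supported by four-chambered heart: its derived state '1' occurs in exactly those taxa and in no other taxon (including the outgroup).

four-chambered heart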